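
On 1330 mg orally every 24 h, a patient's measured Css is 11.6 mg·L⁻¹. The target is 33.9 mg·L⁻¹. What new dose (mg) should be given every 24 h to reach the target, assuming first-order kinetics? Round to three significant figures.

With linear kinetics, Css is proportional to dose rate (D/τ) at fixed clearance.
D₂ = D₁ × (Css,target / Css,current) = 1330 × 33.9/11.6 = 3887 mg

3890 mg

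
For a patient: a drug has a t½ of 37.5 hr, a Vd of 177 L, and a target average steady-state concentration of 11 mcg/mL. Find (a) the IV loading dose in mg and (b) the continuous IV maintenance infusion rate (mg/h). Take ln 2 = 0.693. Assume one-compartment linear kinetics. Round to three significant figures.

LD = Vd × C = 177.0 × 11 = 1947 mg
CL = 0.693 × Vd / t½ = 0.693 × 177.0 / 37.5 = 3.271 L/h
Infusion rate = CL × Css = 3.271 × 11 = 35.98 mg/h

(a) 1950 mg; (b) 36.0 mg/h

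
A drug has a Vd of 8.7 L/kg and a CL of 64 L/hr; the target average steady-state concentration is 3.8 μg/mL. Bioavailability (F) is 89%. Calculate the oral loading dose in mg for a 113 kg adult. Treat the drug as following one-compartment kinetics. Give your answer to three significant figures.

Vd = 8.7 L/kg × 113 kg = 983.1 L
LD = Vd × C / F = 983.1 × 3.800 / 0.89 = 4198 mg

4200 mg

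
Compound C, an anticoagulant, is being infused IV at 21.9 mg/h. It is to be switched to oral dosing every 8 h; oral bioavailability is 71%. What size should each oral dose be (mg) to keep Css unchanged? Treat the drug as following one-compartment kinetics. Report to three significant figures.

To maintain the same Css, the systemic dosing rate must be unchanged: F·D/τ = infusion rate.
D = rate × τ / F = 21.9 × 8 / 0.71 = 246.8 mg

247 mg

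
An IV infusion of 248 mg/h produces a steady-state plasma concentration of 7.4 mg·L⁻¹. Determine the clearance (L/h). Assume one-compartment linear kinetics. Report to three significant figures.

At steady state, infusion rate = CL × Css, so CL = rate / Css.
CL = 248 / 7.4 = 33.51 L/h

33.5 L/h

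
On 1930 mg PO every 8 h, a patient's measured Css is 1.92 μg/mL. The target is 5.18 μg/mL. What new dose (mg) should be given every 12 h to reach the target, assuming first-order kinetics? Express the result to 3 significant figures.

7810 mg

For first-order elimination, Css ∝ F·D/(CL·τ); F and CL are unchanged, so Css ∝ D/τ.
D₂ = D₁ × (Css,target / Css,current) × (τ₂/τ₁) = 1930 × (5.18/1.92) × (12/8) = 7810 mg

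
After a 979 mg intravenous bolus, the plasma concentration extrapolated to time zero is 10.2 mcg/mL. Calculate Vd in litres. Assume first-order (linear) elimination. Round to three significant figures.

96.0 L

Immediately after an IV bolus, C₀ = Dose / Vd, so Vd = Dose / C₀.
Vd = 979 / 10.2 = 95.98 L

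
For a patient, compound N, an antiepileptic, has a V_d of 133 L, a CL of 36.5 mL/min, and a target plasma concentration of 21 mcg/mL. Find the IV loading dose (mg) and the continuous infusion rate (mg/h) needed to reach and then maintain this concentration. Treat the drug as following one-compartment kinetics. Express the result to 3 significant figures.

(a) 2790 mg; (b) 46.0 mg/h

LD = Vd · C_target = 133.0 × 21 = 2793 mg
Convert clearance: 36.5 mL/min × 60 min/h ÷ 1000 mL/L = 2.190 L/h
Maintenance: replace elimination → rate = CL × Css = 2.190 × 21 = 45.99 mg/h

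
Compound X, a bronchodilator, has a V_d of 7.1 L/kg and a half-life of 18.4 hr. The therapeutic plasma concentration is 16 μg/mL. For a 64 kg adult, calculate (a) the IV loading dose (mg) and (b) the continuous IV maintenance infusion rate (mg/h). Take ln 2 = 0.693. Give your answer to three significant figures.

Vd = 7.1 L/kg × 64 kg = 454.4 L
LD = Vd × C = 454.4 × 16 = 7270 mg
CL = 0.693 × Vd / t½ = 0.693 × 454.4 / 18.4 = 17.11 L/h
Infusion rate = CL × Css = 17.11 × 16 = 273.8 mg/h

(a) 7270 mg; (b) 274 mg/h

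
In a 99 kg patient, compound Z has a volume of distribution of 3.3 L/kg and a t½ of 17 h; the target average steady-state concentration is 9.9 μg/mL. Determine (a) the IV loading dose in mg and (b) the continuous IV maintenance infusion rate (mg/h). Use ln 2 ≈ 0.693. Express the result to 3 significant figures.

Total Vd = 3.3 × 99 = 326.7 L
LD = Vd × C = 326.7 × 9.9 = 3234 mg
CL = 0.693 × Vd / t½ = 0.693 × 326.7 / 17 = 13.32 L/h
Infusion rate = CL × Css = 13.32 × 9.9 = 131.9 mg/h

(a) 3230 mg; (b) 132 mg/h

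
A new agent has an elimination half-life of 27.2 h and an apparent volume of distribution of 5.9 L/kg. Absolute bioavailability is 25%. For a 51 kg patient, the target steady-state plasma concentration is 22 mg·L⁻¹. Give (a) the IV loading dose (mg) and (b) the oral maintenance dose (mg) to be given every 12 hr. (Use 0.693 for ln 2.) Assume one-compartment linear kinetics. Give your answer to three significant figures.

Vd(total) = 51 kg × 5.9 L/kg = 300.9 L
LD = Vd × C = 300.9 × 22 = 6620 mg
CL = 0.693 × Vd / t½ = 0.693 × 300.9 / 27.2 = 7.666 L/h
D = CL × Css × τ / F = 7.666 × 22 × 12 / 0.25 = 8095 mg

(a) 6620 mg; (b) 8100 mg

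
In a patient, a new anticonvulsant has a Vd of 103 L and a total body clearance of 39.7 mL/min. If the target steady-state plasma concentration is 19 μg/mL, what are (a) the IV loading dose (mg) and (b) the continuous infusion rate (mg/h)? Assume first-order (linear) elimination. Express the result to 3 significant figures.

(a) 1960 mg; (b) 45.3 mg/h

LD = Vd · C_target = 103.0 × 19 = 1957 mg
CL = 39.7 mL/min × 60/1000 = 2.382 L/h
Maintenance infusion rate = CL × Css = 2.382 × 19 = 45.26 mg/h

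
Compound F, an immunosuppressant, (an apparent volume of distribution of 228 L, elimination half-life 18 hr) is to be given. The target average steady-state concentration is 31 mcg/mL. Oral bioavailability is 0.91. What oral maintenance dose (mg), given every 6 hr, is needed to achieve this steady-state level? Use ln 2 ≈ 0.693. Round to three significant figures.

CL = 0.693 × Vd / t½ = 0.693 × 228.0 / 18 = 8.778 L/h
D = CL × Css × τ / F = 8.778 × 31 × 6 / 0.91 = 1794 mg

1790 mg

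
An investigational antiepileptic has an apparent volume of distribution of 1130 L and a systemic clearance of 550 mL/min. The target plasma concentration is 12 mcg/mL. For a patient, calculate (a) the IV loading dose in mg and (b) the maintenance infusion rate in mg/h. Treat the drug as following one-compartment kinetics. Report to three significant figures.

LD = Vd · C_target = 1130 × 12 = 13560 mg
Convert clearance: 550 mL/min × 60 min/h ÷ 1000 mL/L = 33.00 L/h
Infusion rate = 33.00 L/h × 12 mg/L = 396.0 mg/h

(a) 13600 mg; (b) 396 mg/h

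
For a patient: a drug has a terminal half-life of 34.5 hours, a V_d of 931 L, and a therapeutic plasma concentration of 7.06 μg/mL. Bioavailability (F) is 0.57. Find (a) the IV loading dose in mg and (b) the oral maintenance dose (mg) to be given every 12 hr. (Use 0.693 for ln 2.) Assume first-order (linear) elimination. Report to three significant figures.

LD = Vd × C = 931.0 × 7.06 = 6573 mg
CL = 0.693 × Vd / t½ = 0.693 × 931.0 / 34.5 = 18.70 L/h
D = CL × Css × τ / F = 18.70 × 7.06 × 12 / 0.57 = 2779 mg

(a) 6570 mg; (b) 2780 mg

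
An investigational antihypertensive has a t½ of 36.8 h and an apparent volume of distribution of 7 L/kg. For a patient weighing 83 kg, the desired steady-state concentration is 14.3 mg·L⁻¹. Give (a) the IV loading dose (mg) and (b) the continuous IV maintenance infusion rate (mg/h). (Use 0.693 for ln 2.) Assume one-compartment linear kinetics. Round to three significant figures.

Vd = 7 L/kg × 83 kg = 581.0 L
LD = Vd × C = 581.0 × 14.3 = 8308 mg
CL = 0.693 × Vd / t½ = 0.693 × 581.0 / 36.8 = 10.94 L/h
Infusion rate = CL × Css = 10.94 × 14.3 = 156.4 mg/h

(a) 8310 mg; (b) 156 mg/h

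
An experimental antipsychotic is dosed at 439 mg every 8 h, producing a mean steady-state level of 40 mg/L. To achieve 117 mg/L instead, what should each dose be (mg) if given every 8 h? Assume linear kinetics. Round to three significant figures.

For first-order elimination, Css ∝ F·D/(CL·τ); F and CL are unchanged, so Css ∝ D/τ.
D₂ = D₁ × (Css,target / Css,current) = 439 × 117/40 = 1284 mg

1280 mg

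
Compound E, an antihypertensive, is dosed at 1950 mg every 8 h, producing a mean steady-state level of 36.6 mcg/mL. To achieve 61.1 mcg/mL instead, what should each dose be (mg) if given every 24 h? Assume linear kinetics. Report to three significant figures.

For first-order elimination, Css ∝ F·D/(CL·τ); F and CL are unchanged, so Css ∝ D/τ.
D₂ = D₁ × (Css,target / Css,current) × (τ₂/τ₁) = 1950 × (61.1/36.6) × (24/8) = 9766 mg

9770 mg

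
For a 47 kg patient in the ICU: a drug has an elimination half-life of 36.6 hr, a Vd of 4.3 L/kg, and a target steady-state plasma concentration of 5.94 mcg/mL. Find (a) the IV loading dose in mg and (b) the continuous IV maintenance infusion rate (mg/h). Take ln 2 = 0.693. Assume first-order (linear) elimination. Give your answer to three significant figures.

Vd(total) = 47 kg × 4.3 L/kg = 202.1 L
LD = Vd × C = 202.1 × 5.94 = 1200 mg
CL = 0.693 × Vd / t½ = 0.693 × 202.1 / 36.6 = 3.827 L/h
Infusion rate = CL × Css = 3.827 × 5.94 = 22.73 mg/h

(a) 1200 mg; (b) 22.7 mg/h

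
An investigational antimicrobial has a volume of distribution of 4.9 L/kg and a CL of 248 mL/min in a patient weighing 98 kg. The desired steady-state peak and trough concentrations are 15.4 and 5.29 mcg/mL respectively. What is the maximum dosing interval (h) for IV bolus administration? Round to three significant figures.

34.5 h

Vd = 4.9 L/kg × 98 kg = 480.2 L
CL = 248 mL/min × 60/1000 = 14.88 L/h
k = CL / Vd = 14.88 / 480.2 = 0.03099 h⁻¹
Between IV bolus doses, concentration decays as C = C₀·e^(−kτ), so C_peak/C_trough = e^(kτ).
τ_max = ln(C_peak/C_trough) / k = ln(15.4/5.29) / 0.03099 = 1.069 / 0.03099 = 34.49 h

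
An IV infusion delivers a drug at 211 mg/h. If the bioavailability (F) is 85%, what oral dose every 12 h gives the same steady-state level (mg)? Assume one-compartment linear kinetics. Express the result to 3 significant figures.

2980 mg

To maintain the same Css, the systemic dosing rate must be unchanged: F·D/τ = infusion rate.
D = rate × τ / F = 211 × 12 / 0.85 = 2979 mg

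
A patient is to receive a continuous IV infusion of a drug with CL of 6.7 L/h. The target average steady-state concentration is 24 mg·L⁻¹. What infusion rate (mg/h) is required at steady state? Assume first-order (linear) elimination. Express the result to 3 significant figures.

161 mg/h

At steady state, infusion rate equals elimination rate: rate in = CL × Css.
Infusion rate = CL · Css = 6.700 L/h × 24 mg/L = 160.8 mg/h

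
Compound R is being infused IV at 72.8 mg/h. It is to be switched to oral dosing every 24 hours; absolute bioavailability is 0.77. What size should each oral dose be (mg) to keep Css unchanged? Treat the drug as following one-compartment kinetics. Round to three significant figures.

To maintain the same Css, the systemic dosing rate must be unchanged: F·D/τ = infusion rate.
D = rate × τ / F = 72.8 × 24 / 0.77 = 2269 mg

2270 mg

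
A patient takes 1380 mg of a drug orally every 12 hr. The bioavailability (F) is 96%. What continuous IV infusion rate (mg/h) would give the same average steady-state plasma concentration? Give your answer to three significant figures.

Equivalent systemic input: infusion rate = F·D/τ.
Rate = 0.96 × 1380 / 12 = 110.4 mg/h

110 mg/h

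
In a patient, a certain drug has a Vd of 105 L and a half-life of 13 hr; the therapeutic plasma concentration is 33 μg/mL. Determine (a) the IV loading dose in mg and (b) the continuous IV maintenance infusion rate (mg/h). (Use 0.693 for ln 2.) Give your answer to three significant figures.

LD = Vd × C = 105.0 × 33 = 3465 mg
CL = 0.693 × Vd / t½ = 0.693 × 105.0 / 13 = 5.597 L/h
Infusion rate = CL × Css = 5.597 × 33 = 184.7 mg/h

(a) 3470 mg; (b) 185 mg/h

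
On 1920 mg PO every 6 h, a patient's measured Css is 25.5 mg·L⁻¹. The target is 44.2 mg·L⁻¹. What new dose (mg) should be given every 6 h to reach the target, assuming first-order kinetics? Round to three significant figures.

3330 mg

With linear kinetics, Css is proportional to dose rate (D/τ) at fixed clearance.
D₂ = D₁ × (Css,target / Css,current) = 1920 × 44.2/25.5 = 3328 mg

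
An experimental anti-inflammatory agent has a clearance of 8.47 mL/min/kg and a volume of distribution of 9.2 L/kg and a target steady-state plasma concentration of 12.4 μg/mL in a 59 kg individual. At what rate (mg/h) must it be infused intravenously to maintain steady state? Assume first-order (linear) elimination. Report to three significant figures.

372 mg/h

CL = 8.47 mL/min/kg × 59 kg = 499.7 mL/min = 499.7 × 60/1000 = 29.98 L/h
Vd does not affect the maintenance rate; only clearance governs steady-state input.
Rate = CL × Css = 29.98 × 12.4 = 371.8 mg/h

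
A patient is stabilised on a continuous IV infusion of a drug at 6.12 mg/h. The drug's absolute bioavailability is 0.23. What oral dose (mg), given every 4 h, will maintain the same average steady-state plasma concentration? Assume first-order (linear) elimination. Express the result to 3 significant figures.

To maintain the same Css, the systemic dosing rate must be unchanged: F·D/τ = infusion rate.
D = rate × τ / F = 6.12 × 4 / 0.23 = 106.4 mg

106 mg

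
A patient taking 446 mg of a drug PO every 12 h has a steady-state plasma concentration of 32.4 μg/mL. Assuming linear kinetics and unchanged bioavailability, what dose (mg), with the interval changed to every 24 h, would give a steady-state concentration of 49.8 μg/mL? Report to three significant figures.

With linear kinetics, Css is proportional to dose rate (D/τ) at fixed clearance.
D₂ = D₁ × (Css,target / Css,current) × (τ₂/τ₁) = 446 × (49.8/32.4) × (24/12) = 1371 mg

1370 mg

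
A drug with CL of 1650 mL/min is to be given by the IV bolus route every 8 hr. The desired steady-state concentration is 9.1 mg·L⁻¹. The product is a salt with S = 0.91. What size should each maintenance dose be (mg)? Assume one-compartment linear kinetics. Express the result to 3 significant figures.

7920 mg

CL = 1650 mL/min × 60/1000 = 99.00 L/h
D = CL × Css × τ / S = 99.00 × 9.1 × 8 / 0.91 = 7920 mg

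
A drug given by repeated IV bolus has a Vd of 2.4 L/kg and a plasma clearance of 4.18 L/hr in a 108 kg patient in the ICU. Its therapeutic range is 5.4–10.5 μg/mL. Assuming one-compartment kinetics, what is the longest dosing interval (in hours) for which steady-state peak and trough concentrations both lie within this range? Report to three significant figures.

Total Vd = 2.4 × 108 = 259.2 L
k = CL / Vd = 4.180 / 259.2 = 0.01613 h⁻¹
Between IV bolus doses, concentration decays as C = C₀·e^(−kτ), so C_peak/C_trough = e^(kτ).
τ_max = ln(C_peak/C_trough) / k = ln(10.5/5.4) / 0.01613 = 0.6650 / 0.01613 = 41.23 h

41.2 h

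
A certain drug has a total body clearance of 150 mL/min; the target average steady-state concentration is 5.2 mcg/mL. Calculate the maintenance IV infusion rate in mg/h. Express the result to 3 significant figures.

46.8 mg/h

CL = 150 mL/min = 150 × 0.06 = 9.000 L/h
Infusion rate = CL · Css = 9.000 L/h × 5.2 mg/L = 46.80 mg/h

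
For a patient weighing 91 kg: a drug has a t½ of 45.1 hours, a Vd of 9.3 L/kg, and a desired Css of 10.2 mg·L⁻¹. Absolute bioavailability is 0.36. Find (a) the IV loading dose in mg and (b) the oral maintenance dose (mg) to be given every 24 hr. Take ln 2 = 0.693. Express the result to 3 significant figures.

(a) 8630 mg; (b) 8840 mg

Vd(total) = 91 kg × 9.3 L/kg = 846.3 L
LD = Vd × C = 846.3 × 10.2 = 8632 mg
CL = 0.693 × Vd / t½ = 0.693 × 846.3 / 45.1 = 13.00 L/h
D = CL × Css × τ / F = 13.00 × 10.2 × 24 / 0.36 = 8840 mg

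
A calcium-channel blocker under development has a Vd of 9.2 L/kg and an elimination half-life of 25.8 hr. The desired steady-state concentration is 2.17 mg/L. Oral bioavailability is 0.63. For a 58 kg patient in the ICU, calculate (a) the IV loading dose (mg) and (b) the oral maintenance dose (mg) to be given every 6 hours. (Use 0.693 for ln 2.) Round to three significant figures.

Total Vd = 9.2 × 58 = 533.6 L
LD = Vd × C = 533.6 × 2.17 = 1158 mg
CL = 0.693 × Vd / t½ = 0.693 × 533.6 / 25.8 = 14.33 L/h
D = CL × Css × τ / F = 14.33 × 2.17 × 6 / 0.63 = 296.2 mg

(a) 1160 mg; (b) 296 mg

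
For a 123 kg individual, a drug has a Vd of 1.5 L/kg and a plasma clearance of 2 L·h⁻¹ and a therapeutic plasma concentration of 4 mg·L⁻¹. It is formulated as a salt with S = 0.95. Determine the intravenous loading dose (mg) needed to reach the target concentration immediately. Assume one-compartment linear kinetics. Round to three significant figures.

Vd(total) = 123 kg × 1.5 L/kg = 184.5 L
LD = Vd × C / S = 184.5 × 4.000 / 0.95 = 776.8 mg

777 mg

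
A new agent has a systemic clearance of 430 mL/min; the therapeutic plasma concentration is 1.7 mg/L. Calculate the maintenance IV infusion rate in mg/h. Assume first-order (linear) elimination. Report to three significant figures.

CL = 430 mL/min = 430 × 0.06 = 25.80 L/h
Rate = CL × Css = 25.80 × 1.7 = 43.86 mg/h

43.9 mg/h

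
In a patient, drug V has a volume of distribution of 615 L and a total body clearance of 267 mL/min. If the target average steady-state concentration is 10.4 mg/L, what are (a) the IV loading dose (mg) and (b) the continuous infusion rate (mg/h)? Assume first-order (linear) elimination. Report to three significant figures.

LD = Vd · C_target = 615.0 × 10.4 = 6396 mg
CL = 267 mL/min × 60/1000 = 16.02 L/h
Maintenance: replace elimination → rate = CL × Css = 16.02 × 10.4 = 166.6 mg/h

(a) 6400 mg; (b) 167 mg/h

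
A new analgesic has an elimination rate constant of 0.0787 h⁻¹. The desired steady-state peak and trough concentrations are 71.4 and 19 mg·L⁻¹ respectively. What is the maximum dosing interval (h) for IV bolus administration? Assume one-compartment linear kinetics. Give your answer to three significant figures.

16.8 h

Between IV bolus doses, concentration decays as C = C₀·e^(−kτ), so C_peak/C_trough = e^(kτ).
τ_max = ln(C_peak/C_trough) / k = ln(71.4/19) / 0.07870 = 1.324 / 0.07870 = 16.82 h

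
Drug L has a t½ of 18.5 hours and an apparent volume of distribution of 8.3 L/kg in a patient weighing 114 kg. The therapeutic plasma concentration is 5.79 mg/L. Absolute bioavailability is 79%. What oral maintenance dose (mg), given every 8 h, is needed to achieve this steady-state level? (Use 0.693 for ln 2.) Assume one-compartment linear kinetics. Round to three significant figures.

2080 mg

Total Vd = 8.3 × 114 = 946.2 L
CL = 0.693 × Vd / t½ = 0.693 × 946.2 / 18.5 = 35.44 L/h
D = CL × Css × τ / F = 35.44 × 5.79 × 8 / 0.79 = 2078 mg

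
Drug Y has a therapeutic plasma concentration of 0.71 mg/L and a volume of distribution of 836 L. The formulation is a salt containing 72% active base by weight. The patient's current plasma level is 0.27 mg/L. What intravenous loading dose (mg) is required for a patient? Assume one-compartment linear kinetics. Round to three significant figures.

Concentration deficit ΔC = 0.71 − 0.27 = 0.4400 mg/L
LD = Vd × ΔC / S = 836.0 × 0.4400 / 0.72 = 510.9 mg

511 mg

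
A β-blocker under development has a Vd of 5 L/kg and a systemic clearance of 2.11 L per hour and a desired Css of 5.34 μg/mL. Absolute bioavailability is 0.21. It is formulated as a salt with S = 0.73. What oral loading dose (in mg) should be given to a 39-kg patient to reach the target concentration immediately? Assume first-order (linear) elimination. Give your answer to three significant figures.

6790 mg

Total Vd = 5 × 39 = 195.0 L
LD = Vd × C / F / S = 195.0 × 5.340 / 0.21 / 0.73 = 6793 mg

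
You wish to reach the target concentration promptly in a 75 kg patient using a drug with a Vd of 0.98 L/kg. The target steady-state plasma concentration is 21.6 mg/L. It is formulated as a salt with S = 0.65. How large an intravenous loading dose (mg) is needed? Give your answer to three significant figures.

Vd = 0.98 L/kg × 75 kg = 73.50 L
LD = Vd × C / S = 73.50 × 21.60 / 0.65 = 2442 mg

2440 mg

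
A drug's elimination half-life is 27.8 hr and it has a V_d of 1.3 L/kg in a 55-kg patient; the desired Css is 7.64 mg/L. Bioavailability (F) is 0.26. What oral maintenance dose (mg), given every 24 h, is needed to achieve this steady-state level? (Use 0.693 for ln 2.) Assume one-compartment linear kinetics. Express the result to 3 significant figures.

Vd = 1.3 L/kg × 55 kg = 71.50 L
k = 0.693/27.8 = 0.02493 h⁻¹, so CL = k·Vd = 0.02493 × 71.50 = 1.782 L/h
D = CL × Css × τ / F = 1.782 × 7.64 × 24 / 0.26 = 1257 mg

1260 mg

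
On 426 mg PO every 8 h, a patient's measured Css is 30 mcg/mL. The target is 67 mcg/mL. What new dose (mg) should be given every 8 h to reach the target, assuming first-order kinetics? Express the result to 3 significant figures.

For first-order elimination, Css ∝ F·D/(CL·τ); F and CL are unchanged, so Css ∝ D/τ.
D₂ = D₁ × (Css,target / Css,current) = 426 × 67/30 = 951.4 mg

951 mg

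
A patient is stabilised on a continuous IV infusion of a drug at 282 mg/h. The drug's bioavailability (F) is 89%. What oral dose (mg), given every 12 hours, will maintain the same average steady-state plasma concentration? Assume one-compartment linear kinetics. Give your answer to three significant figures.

To maintain the same Css, the systemic dosing rate must be unchanged: F·D/τ = infusion rate.
D = rate × τ / F = 282 × 12 / 0.89 = 3802 mg

3800 mg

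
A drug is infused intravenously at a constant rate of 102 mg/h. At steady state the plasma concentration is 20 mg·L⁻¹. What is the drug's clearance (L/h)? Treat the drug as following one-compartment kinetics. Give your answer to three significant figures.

At steady state, infusion rate = CL × Css, so CL = rate / Css.
CL = 102 / 20 = 5.100 L/h

5.10 L/h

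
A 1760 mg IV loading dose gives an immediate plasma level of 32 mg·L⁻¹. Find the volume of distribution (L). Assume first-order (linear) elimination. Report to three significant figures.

Immediately after an IV bolus, C₀ = Dose / Vd, so Vd = Dose / C₀.
Vd = 1760 / 32 = 55.00 L

55.0 L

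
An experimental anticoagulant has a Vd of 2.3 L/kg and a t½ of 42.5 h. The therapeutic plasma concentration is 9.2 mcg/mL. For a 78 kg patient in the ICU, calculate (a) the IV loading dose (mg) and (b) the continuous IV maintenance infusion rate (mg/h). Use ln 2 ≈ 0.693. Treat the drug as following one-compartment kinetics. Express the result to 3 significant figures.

Vd(total) = 78 kg × 2.3 L/kg = 179.4 L
LD = Vd × C = 179.4 × 9.2 = 1650 mg
CL = 0.693 × Vd / t½ = 0.693 × 179.4 / 42.5 = 2.925 L/h
Infusion rate = CL × Css = 2.925 × 9.2 = 26.91 mg/h

(a) 1650 mg; (b) 26.9 mg/h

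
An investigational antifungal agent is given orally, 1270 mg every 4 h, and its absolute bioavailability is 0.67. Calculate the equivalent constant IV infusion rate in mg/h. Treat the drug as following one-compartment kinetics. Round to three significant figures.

213 mg/h

Equivalent systemic input: infusion rate = F·D/τ.
Rate = 0.67 × 1270 / 4 = 212.7 mg/h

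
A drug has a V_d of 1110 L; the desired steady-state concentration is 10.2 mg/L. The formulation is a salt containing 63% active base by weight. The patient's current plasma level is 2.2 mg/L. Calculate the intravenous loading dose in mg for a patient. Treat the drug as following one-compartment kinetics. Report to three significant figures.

14100 mg

Concentration deficit ΔC = 10.2 − 2.2 = 8.000 mg/L
LD = Vd × ΔC / S = 1110 × 8.000 / 0.63 = 14100 mg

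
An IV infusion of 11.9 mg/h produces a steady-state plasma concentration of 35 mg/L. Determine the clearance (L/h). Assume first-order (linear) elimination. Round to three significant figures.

0.340 L/h

At steady state, infusion rate = CL × Css, so CL = rate / Css.
CL = 11.9 / 35 = 0.3400 L/h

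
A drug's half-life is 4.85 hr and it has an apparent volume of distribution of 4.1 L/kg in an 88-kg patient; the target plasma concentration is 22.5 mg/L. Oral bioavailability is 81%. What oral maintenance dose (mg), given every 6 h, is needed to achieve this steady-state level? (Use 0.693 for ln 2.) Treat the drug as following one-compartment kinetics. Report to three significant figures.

8590 mg

Total Vd = 4.1 × 88 = 360.8 L
k = 0.693/4.85 = 0.1429 h⁻¹, so CL = k·Vd = 0.1429 × 360.8 = 51.56 L/h
D = CL × Css × τ / F = 51.56 × 22.5 × 6 / 0.81 = 8593 mg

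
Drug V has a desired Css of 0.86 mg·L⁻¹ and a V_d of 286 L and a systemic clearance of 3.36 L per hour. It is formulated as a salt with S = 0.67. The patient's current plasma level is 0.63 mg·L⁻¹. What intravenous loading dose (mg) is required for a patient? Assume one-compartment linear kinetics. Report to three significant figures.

98.2 mg

Concentration deficit ΔC = 0.86 − 0.63 = 0.2300 mg/L
LD = Vd × ΔC / S = 286.0 × 0.2300 / 0.67 = 98.18 mg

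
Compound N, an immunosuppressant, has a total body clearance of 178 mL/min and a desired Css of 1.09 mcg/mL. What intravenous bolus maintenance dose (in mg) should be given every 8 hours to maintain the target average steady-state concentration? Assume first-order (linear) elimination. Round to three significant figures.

93.1 mg

CL = 178 mL/min × 60/1000 = 10.68 L/h
D = CL × Css × τ = 10.68 × 1.09 × 8 = 93.13 mg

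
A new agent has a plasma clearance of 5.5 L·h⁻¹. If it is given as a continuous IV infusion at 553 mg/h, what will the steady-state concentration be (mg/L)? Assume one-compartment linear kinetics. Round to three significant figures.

Css = rate / CL = 553 / 5.500 = 100.5 mg/L

101 mg/L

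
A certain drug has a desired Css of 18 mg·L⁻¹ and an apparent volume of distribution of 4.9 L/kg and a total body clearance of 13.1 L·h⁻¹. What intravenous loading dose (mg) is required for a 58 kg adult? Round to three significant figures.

5120 mg

Vd = 4.9 L/kg × 58 kg = 284.2 L
The loading dose fills Vd to the target concentration.
LD = Vd × C = 284.2 × 18.00 = 5116 mg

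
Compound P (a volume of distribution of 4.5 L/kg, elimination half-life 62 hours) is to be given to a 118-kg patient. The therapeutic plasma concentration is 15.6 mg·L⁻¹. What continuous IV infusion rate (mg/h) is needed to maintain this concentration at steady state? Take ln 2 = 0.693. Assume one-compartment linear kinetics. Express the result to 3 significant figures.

92.6 mg/h

Vd(total) = 118 kg × 4.5 L/kg = 531.0 L
CL = ln 2 · Vd / t½ = 0.693 × 531.0 / 62 = 5.935 L/h
Infusion rate = CL × Css = 5.935 × 15.6 = 92.59 mg/h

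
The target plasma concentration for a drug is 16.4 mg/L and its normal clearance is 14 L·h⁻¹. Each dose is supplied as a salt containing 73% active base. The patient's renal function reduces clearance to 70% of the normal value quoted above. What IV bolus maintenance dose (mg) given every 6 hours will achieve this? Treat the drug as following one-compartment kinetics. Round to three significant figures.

Patient clearance = 0.7 × 14.00 = 9.800 L/h
D = CL × Css × τ / S = 9.800 × 16.4 × 6 / 0.73 = 1321 mg

1320 mg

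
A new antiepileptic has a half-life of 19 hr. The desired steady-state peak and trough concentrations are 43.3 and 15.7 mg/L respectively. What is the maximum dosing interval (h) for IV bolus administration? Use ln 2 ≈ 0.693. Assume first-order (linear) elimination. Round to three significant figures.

k = 0.693 / t½ = 0.693 / 19 = 0.03647 h⁻¹
Between IV bolus doses, concentration decays as C = C₀·e^(−kτ), so C_peak/C_trough = e^(kτ).
τ_max = ln(C_peak/C_trough) / k = ln(43.3/15.7) / 0.03647 = 1.014 / 0.03647 = 27.80 h

27.8 h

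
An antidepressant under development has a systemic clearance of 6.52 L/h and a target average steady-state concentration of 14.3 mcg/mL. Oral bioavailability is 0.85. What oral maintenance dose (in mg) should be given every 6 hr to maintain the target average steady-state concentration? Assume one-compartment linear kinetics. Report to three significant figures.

658 mg

D = CL × Css × τ / F = 6.520 × 14.3 × 6 / 0.85 = 658.1 mg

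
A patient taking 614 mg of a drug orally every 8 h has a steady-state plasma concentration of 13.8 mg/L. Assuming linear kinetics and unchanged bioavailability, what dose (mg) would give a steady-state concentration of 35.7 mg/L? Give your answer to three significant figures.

With linear kinetics, Css is proportional to dose rate (D/τ) at fixed clearance.
D₂ = D₁ × (Css,target / Css,current) = 614 × 35.7/13.8 = 1588 mg

1590 mg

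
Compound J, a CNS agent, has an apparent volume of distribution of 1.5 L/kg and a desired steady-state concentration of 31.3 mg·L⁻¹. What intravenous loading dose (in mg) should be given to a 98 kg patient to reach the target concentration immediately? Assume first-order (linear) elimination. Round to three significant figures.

Vd(total) = 98 kg × 1.5 L/kg = 147.0 L
LD = Vd × C = 147.0 × 31.30 = 4601 mg

4600 mg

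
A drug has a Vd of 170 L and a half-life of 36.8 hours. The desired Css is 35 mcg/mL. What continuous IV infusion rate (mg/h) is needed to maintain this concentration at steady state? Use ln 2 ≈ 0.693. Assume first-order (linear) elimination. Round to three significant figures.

112 mg/h

k = 0.693/36.8 = 0.01883 h⁻¹, so CL = k·Vd = 0.01883 × 170.0 = 3.201 L/h
Infusion rate = CL × Css = 3.201 × 35 = 112.0 mg/h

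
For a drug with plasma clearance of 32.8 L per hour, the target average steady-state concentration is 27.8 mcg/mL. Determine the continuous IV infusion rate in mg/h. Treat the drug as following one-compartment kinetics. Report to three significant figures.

Rate = CL × Css = 32.80 × 27.8 = 911.8 mg/h

912 mg/h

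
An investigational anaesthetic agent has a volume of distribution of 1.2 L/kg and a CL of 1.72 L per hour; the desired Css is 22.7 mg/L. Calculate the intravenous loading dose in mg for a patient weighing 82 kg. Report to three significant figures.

Vd = 1.2 L/kg × 82 kg = 98.40 L
LD = Vd × C = 98.40 × 22.70 = 2234 mg

2230 mg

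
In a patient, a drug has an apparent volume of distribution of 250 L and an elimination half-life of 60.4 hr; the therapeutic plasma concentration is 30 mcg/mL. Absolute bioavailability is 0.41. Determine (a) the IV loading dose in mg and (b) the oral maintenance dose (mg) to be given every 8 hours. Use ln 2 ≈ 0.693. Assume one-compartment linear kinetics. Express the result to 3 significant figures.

LD = Vd × C = 250.0 × 30 = 7500 mg
CL = 0.693 × Vd / t½ = 0.693 × 250.0 / 60.4 = 2.868 L/h
D = CL × Css × τ / F = 2.868 × 30 × 8 / 0.41 = 1679 mg

(a) 7500 mg; (b) 1680 mg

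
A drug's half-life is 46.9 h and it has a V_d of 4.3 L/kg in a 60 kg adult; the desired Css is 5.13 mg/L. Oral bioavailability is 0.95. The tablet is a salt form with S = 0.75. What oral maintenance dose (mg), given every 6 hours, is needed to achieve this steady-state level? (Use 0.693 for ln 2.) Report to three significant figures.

165 mg

Total Vd = 4.3 × 60 = 258.0 L
CL = ln 2 · Vd / t½ = 0.693 × 258.0 / 46.9 = 3.812 L/h
D = CL × Css × τ / F / S = 3.812 × 5.13 × 6 / 0.95 / 0.75 = 164.7 mg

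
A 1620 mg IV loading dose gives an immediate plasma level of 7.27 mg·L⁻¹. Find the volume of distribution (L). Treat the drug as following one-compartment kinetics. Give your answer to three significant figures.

223 L

Immediately after an IV bolus, C₀ = Dose / Vd, so Vd = Dose / C₀.
Vd = 1620 / 7.27 = 222.8 L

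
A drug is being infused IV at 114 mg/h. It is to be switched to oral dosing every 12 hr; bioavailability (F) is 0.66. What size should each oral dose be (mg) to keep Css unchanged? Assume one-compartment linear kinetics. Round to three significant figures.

2070 mg

To maintain the same Css, the systemic dosing rate must be unchanged: F·D/τ = infusion rate.
D = rate × τ / F = 114 × 12 / 0.66 = 2073 mg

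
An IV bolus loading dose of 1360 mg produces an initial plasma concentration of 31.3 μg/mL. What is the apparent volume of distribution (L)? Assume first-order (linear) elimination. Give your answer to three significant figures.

43.5 L

Immediately after an IV bolus, C₀ = Dose / Vd, so Vd = Dose / C₀.
Vd = 1360 / 31.3 = 43.45 L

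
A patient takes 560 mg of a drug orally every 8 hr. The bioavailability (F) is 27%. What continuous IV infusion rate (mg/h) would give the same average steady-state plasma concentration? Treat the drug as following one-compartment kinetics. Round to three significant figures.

Equivalent systemic input: infusion rate = F·D/τ.
Rate = 0.27 × 560 / 8 = 18.90 mg/h

18.9 mg/h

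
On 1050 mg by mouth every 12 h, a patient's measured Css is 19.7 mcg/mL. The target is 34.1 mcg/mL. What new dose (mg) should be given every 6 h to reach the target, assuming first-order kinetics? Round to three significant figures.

909 mg

With linear kinetics, Css is proportional to dose rate (D/τ) at fixed clearance.
D₂ = D₁ × (Css,target / Css,current) × (τ₂/τ₁) = 1050 × (34.1/19.7) × (6/12) = 908.8 mg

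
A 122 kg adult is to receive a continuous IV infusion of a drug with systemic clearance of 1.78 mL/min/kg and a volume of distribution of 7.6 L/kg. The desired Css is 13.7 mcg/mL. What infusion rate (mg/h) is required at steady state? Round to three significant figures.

179 mg/h

CL = 1.78 mL/min/kg × 122 kg = 217.2 mL/min = 217.2 × 60/1000 = 13.03 L/h
Infusion rate = CL · Css = 13.03 L/h × 13.7 mg/L = 178.5 mg/h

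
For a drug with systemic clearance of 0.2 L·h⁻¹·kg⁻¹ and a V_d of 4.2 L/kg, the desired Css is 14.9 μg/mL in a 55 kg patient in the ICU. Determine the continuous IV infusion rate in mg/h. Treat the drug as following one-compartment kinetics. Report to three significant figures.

164 mg/h

CL = 0.2 L·h⁻¹·kg⁻¹ × 55 kg = 11.00 L/h
R₀ = 11.00 × 14.9 = 163.9 mg/h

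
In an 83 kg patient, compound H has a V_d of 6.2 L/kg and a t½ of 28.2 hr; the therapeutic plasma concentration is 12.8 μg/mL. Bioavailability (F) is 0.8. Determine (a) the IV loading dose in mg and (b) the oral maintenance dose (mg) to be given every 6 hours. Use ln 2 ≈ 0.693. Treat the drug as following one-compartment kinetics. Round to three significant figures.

Vd = 6.2 L/kg × 83 kg = 514.6 L
LD = Vd × C = 514.6 × 12.8 = 6587 mg
CL = 0.693 × Vd / t½ = 0.693 × 514.6 / 28.2 = 12.65 L/h
D = CL × Css × τ / F = 12.65 × 12.8 × 6 / 0.8 = 1214 mg

(a) 6590 mg; (b) 1210 mg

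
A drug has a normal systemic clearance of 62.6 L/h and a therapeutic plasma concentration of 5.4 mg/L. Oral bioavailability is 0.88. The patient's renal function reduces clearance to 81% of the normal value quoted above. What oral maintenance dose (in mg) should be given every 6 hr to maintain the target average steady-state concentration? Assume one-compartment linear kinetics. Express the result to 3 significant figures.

1870 mg

Patient clearance = 0.81 × 62.60 = 50.71 L/h
D = CL × Css × τ / F = 50.71 × 5.4 × 6 / 0.88 = 1867 mg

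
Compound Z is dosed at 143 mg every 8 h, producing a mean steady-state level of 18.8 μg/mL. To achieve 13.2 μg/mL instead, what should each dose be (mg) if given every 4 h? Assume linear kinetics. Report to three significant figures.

50.2 mg

With linear kinetics, Css is proportional to dose rate (D/τ) at fixed clearance.
D₂ = D₁ × (Css,target / Css,current) × (τ₂/τ₁) = 143 × (13.2/18.8) × (4/8) = 50.20 mg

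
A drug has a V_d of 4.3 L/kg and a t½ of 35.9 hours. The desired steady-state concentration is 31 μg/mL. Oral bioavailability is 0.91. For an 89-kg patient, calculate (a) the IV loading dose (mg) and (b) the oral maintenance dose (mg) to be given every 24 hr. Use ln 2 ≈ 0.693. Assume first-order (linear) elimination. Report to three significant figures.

Vd = 4.3 L/kg × 89 kg = 382.7 L
LD = Vd × C = 382.7 × 31 = 11860 mg
CL = 0.693 × Vd / t½ = 0.693 × 382.7 / 35.9 = 7.387 L/h
D = CL × Css × τ / F = 7.387 × 31 × 24 / 0.91 = 6039 mg

(a) 11900 mg; (b) 6040 mg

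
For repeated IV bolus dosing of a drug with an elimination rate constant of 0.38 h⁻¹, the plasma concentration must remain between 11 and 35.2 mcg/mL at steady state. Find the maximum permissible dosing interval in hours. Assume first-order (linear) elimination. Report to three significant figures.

Between IV bolus doses, concentration decays as C = C₀·e^(−kτ), so C_peak/C_trough = e^(kτ).
τ_max = ln(C_peak/C_trough) / k = ln(35.2/11) / 0.3800 = 1.163 / 0.3800 = 3.061 h

3.06 h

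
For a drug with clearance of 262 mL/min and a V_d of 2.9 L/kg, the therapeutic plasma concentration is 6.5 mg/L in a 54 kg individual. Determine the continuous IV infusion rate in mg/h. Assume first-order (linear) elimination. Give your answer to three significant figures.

102 mg/h

CL = 262 mL/min × 60/1000 = 15.72 L/h
R₀ = 15.72 × 6.5 = 102.2 mg/h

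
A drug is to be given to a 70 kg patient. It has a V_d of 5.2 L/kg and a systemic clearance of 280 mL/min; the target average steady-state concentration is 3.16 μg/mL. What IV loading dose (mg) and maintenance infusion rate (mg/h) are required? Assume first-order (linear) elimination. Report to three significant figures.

Vd = 5.2 L/kg × 70 kg = 364.0 L
LD = Vd · C_target = 364.0 × 3.16 = 1150 mg
CL = 280 mL/min = 280 × 0.06 = 16.80 L/h
Maintenance infusion rate = CL × Css = 16.80 × 3.16 = 53.09 mg/h

(a) 1150 mg; (b) 53.1 mg/h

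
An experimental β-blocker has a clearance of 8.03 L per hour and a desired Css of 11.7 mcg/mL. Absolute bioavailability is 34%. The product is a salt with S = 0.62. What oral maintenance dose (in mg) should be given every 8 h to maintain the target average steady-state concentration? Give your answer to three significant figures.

3570 mg

D = CL × Css × τ / F / S = 8.030 × 11.7 × 8 / 0.34 / 0.62 = 3566 mg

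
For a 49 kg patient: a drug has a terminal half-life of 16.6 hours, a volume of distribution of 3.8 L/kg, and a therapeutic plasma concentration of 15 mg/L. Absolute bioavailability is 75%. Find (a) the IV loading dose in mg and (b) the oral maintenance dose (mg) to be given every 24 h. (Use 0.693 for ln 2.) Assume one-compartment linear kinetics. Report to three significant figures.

Total Vd = 3.8 × 49 = 186.2 L
LD = Vd × C = 186.2 × 15 = 2793 mg
CL = 0.693 × Vd / t½ = 0.693 × 186.2 / 16.6 = 7.773 L/h
D = CL × Css × τ / F = 7.773 × 15 × 24 / 0.75 = 3731 mg

(a) 2790 mg; (b) 3730 mg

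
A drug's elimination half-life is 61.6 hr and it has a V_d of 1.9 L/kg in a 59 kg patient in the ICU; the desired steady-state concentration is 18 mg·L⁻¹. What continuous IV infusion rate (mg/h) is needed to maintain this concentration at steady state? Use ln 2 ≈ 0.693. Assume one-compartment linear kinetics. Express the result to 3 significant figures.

22.7 mg/h

Total Vd = 1.9 × 59 = 112.1 L
CL = ln 2 · Vd / t½ = 0.693 × 112.1 / 61.6 = 1.261 L/h
Infusion rate = CL × Css = 1.261 × 18 = 22.70 mg/h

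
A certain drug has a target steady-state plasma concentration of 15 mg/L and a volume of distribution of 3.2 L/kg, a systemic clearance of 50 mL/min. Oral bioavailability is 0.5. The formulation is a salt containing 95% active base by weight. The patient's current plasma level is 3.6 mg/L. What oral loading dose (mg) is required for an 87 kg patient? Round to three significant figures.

6680 mg

Vd(total) = 87 kg × 3.2 L/kg = 278.4 L
Concentration deficit ΔC = 15 − 3.6 = 11.40 mg/L
LD = Vd × ΔC / F / S = 278.4 × 11.40 / 0.5 / 0.95 = 6682 mg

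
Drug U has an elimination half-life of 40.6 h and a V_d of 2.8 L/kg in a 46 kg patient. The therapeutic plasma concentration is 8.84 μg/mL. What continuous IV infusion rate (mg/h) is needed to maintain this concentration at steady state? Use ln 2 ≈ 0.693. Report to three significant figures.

19.4 mg/h

Vd = 2.8 L/kg × 46 kg = 128.8 L
CL = 0.693 × Vd / t½ = 0.693 × 128.8 / 40.6 = 2.198 L/h
Infusion rate = CL × Css = 2.198 × 8.84 = 19.43 mg/h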